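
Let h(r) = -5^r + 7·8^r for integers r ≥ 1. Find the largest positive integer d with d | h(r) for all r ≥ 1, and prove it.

Computing the first values: h(1) = 51 and h(2) = 423; gcd(51, 423) = 3, so d ≤ 3.
We prove 3 | -5^r + 7·8^r for all r ≥ 1 by induction on r.
Base case (r = 1): h(1) = 51 = 3·(17), so 3 | h(1).
For the inductive step, assume it holds for an arbitrary p ≥ 1, i.e. 3 | h(p). Then
h(p+1) − 8·h(p) = (-5^(p+1) + 7·8^(p+1)) − 8·(-5^p + 7·8^p) = (-1)·5^p·(5 − 8) = (3)·5^p. Since 3 | h(p) by the inductive hypothesis, 3 | 8·h(p); and 3 | 3 since 3 = 3·1. Therefore 3 | h(p+1).
This completes the induction.
Therefore the largest such d is 3.

d = 3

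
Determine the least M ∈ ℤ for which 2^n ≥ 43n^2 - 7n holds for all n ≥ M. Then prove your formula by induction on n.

M = 13

At n = 12: 4096 < 6108, so the inequality fails and M ≥ 13. We prove 2^n ≥ 43n^2 - 7n for all n ≥ 13.
When n = 13: 2^n = 8192 and 43n^2 - 7n = 7176, so 8192 ≥ 7176.
Inductive step: suppose the statement holds for some j ≥ 13, so 2^j ≥ 43j^2 - 7j.
Then 2^(j + 1) = 2·(2^j) ≥ 2·(43j^2 - 7j).
Also, for j ≥ 13 we have 2·(43j^2 - 7j) ≥ 43(j+1)^2 - 7(j+1), since 2·(43j^2 - 7j) − (43(j+1)^2 - 7(j+1)) = 43j^2 - 93j - 36, which is nonnegative for all j ≥ 13.
Combining, 2^(j + 1) ≥ 43(j+1)^2 - 7(j+1).
This completes the induction.
Hence the smallest such M is 13.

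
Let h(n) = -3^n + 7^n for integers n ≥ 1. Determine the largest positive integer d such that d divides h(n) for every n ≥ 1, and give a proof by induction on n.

d = 4

Computing the first values: h(1) = 4 and h(2) = 40; gcd(4, 40) = 4, so d ≤ 4.
We prove 4 | -3^n + 7^n for all n ≥ 1 by induction on n.
For the base case n = 1: h(1) = 4 = 4·(1), so 4 | h(1).
Inductive step: suppose the statement holds for some m ≥ 1, i.e. 4 | h(m). Then
7^{m+1} − 3^{m+1} = 7·7^m − 3·3^m = 7·(7^m − 3^m) + (4)·3^m. The first term is divisible by 4 by the inductive hypothesis, and the second term (4)·3^m is divisible by 4 since 4 | 4. Hence 4 | h(m+1).
By induction, the statement is established for all n ≥ 1.
Therefore the largest such d is 4.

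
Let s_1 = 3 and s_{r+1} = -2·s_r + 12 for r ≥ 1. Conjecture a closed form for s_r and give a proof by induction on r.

s_r = -(-2)^(r - 1) + 4

Computing the first terms: s_1 = 3, s_2 = 6, s_3 = 0. This suggests s_r = -(-2)^(r - 1) + 4.
For the base case r = 1: the formula gives 3 = 3 = s_1.
For the inductive step, assume it holds for an arbitrary p ≥ 1, so s_p = -(-2)^(p - 1) + 4.
Then s_{p+1} = -2·s_p + 12 = -2·(-(-2)^(p - 1) + 4) + 12 = -(-2)^p + 4 = -(-2)^((p+1) - 1) + 4,
which is the claimed formula at r = p+1.
By induction, the statement is established for all r ≥ 1.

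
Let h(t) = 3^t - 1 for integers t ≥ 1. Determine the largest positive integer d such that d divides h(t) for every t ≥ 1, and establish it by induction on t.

d = 2

Computing the first values: h(1) = 2 and h(2) = 8; gcd(2, 8) = 2, so d ≤ 2.
We prove 2 | 3^t - 1 for all t ≥ 1 by induction on t.
For the base case t = 1: h(1) = 2 = 2·(1), so 2 | h(1).
Suppose the result is true for t = r, i.e. 2 | h(r). Then
3^{r+1} − 1^{r+1} = 3·3^r − 1·1^r = 3·(3^r − 1^r) + (2)·1^r. The first term is divisible by 2 by the inductive hypothesis, and the second term (2)·1^r is divisible by 2 since 2 | 2. Hence 2 | h(r+1).
This completes the induction.
Therefore the largest such d is 2.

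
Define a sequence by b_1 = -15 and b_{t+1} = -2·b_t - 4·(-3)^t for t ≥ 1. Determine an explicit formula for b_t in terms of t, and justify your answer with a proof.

Computing the first terms: b_1 = -15, b_2 = 42, b_3 = -120. This suggests b_t = -3(-2)^(t - 1) + 4(-3)^t.
When t = 1: the formula gives -15 = -15 = b_1.
Suppose the result is true for t = p, so b_p = -3(-2)^(p - 1) + 4(-3)^p.
Then b_{p+1} = -2·b_p - 4·(-3)^p = -2·(-3(-2)^(p - 1) + 4(-3)^p) - 4·(-3)^p = -3(-2)^p + 4(-3)^(p + 1) = -3(-2)^((p+1) - 1) + 4(-3)^(p+1),
which is the claimed formula at t = p+1.
By induction, the statement is established for all t ≥ 1.

b_t = -3(-2)^(t - 1) + 4(-3)^t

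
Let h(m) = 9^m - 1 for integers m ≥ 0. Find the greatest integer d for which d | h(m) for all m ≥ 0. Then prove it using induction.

Computing the first values: h(0) = 0 and h(1) = 8; gcd(0, 8) = 8, so d ≤ 8.
We prove 8 | 9^m - 1 for all m ≥ 0 by induction on m.
Base case (m = 0): h(0) = 0 = 8·(0), so 8 | h(0).
Inductive step: suppose the statement holds for some k ≥ 0, i.e. 8 | h(k). Then
h(k+1) = 9^(k+1) - 1 = 9·(9^k - 1) + 8 = 9·h(k) + 8. The first term is divisible by 8 by the inductive hypothesis, and 8 is divisible by 8. Hence 8 | h(k+1).
By induction, the statement is established for all m ≥ 0.
Therefore the largest such d is 8.

d = 8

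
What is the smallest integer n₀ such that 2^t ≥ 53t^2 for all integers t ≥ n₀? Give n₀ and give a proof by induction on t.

At t = 13: 8192 < 8957, so the inequality fails and n₀ ≥ 14. We prove 2^t ≥ 53t^2 for all t ≥ 14.
For the base case t = 14: 2^t = 16384 and 53t^2 = 10388, so 16384 ≥ 10388.
Inductive step: suppose the statement holds for some m ≥ 14, so 2^m ≥ 53m^2.
Then 2^(m + 1) = 2·(2^m) ≥ 2·(53m^2).
Also, for m ≥ 14 we have 2·(53m^2) ≥ 53(m+1)^2, since 2 ≥ (1 + 1/m)^2 for all m ≥ 14.
Combining, 2^(m + 1) ≥ 53(m+1)^2.
By the principle of mathematical induction, the result holds for all t ≥ 14.
Hence the smallest such n₀ is 14.

n₀ = 14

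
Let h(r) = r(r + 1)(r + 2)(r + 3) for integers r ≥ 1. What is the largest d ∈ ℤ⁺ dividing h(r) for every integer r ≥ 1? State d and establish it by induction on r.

d = 24

Computing the first values: h(1) = 24 and h(2) = 120; gcd(24, 120) = 24, so d ≤ 24.
We prove 24 | r(r + 1)(r + 2)(r + 3) for all r ≥ 1 by induction on r.
Base step (r = 1): h(1) = 24 = 24·(1), so 24 | h(1).
For the inductive step, assume it holds for an arbitrary m ≥ 1, i.e. 24 | h(m). Then
h(m+1) − h(m) = (m+1)·(m+2)·(m+3)·(m+4) − m·(m+1)·(m+2)·(m+3) = (m+1)·(m+2)·(m+3)·[(m+4) − m] = 4·(m+1)·(m+2)·(m+3). The product of 3 consecutive integers is divisible by (3)! = 6, so h(m+1) − h(m) is divisible by 4·6 = 24. By the inductive hypothesis 24 | h(m), hence 24 | h(m+1).
Hence, by induction on r, the claim holds for every r ≥ 1.
Therefore the largest such d is 24.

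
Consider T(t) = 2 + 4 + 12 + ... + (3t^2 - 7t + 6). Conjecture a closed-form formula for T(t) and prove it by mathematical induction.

T(t) = t(t^2 - 2t + 3)

We claim T(t) = t(t^2 - 2t + 3) for all t ≥ 1.
For the base case t = 1: T(1) = 2, and the closed form gives 2. They agree.
Inductive step: suppose the statement holds for some m ≥ 1, so T(m) = m(m^2 - 2m + 3).
Then T(m+1) = T(m) + (3m^2 - m + 2) = (m(m^2 - 2m + 3)) + (3m^2 - m + 2).
Simplifying, T(m+1) = (m + 1)(m^2 + 2) = (m+1)((m+1)^2 - 2(m+1) + 3),
which is the closed form with t = m+1.
By induction, the statement is established for all t ≥ 1.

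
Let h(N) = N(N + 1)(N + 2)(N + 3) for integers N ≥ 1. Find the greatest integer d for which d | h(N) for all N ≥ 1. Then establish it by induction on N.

d = 24

Computing the first values: h(1) = 24 and h(2) = 120; gcd(24, 120) = 24, so d ≤ 24.
We prove 24 | N(N + 1)(N + 2)(N + 3) for all N ≥ 1 by induction on N.
For the base case N = 1: h(1) = 24 = 24·(1), so 24 | h(1).
Suppose the result is true for N = k, i.e. 24 | h(k). Then
h(k+1) − h(k) = (k+1)·(k+2)·(k+3)·(k+4) − k·(k+1)·(k+2)·(k+3) = (k+1)·(k+2)·(k+3)·[(k+4) − k] = 4·(k+1)·(k+2)·(k+3). The product of 3 consecutive integers is divisible by (3)! = 6, so h(k+1) − h(k) is divisible by 4·6 = 24. By the inductive hypothesis 24 | h(k), hence 24 | h(k+1).
Hence, by induction on N, the claim holds for every N ≥ 1.
Therefore the largest such d is 24.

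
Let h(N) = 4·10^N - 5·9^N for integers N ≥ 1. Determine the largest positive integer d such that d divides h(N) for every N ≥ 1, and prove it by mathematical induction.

d = 5

Computing the first values: h(1) = -5 and h(2) = -5; gcd(-5, -5) = 5, so d ≤ 5.
We prove 5 | 4·10^N - 5·9^N for all N ≥ 1 by induction on N.
Base step (N = 1): h(1) = -5 = 5·(-1), so 5 | h(1).
Inductive step: assume the claim holds for N = r, i.e. 5 | h(r). Then
h(r+1) − 10·h(r) = (4·10^(r+1) - 5·9^(r+1)) − 10·(4·10^r - 5·9^r) = (-5)·9^r·(9 − 10) = (5)·9^r. Since 5 | h(r) by the inductive hypothesis, 5 | 10·h(r); and 5 | 5 since 5 = 5·1. Therefore 5 | h(r+1).
By the principle of mathematical induction, the result holds for all N ≥ 1.
Therefore the largest such d is 5.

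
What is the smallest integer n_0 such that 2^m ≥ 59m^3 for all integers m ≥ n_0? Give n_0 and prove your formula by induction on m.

n_0 = 19

At m = 18: 262144 < 344088, so the inequality fails and n_0 ≥ 19. We prove 2^m ≥ 59m^3 for all m ≥ 19.
Base case (m = 19): 2^m = 524288 and 59m^3 = 404681, so 524288 ≥ 404681.
Suppose the result is true for m = j, so 2^j ≥ 59j^3.
Then 2^(j + 1) = 2·(2^j) ≥ 2·(59j^3).
Also, for j ≥ 19 we have 2·(59j^3) ≥ 59(j+1)^3, since 2 ≥ (1 + 1/j)^3 for all j ≥ 19.
Combining, 2^(j + 1) ≥ 59(j+1)^3.
Hence, by induction on m, the claim holds for every m ≥ 19.
Hence the smallest such n_0 is 19.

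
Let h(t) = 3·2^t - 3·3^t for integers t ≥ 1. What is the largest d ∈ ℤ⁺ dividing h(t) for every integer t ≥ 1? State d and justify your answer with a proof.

d = 3

Computing the first values: h(1) = -3 and h(2) = -15; gcd(-3, -15) = 3, so d ≤ 3.
We prove 3 | 3·2^t - 3·3^t for all t ≥ 1 by induction on t.
When t = 1: h(1) = -3 = 3·(-1), so 3 | h(1).
For the inductive step, assume it holds for an arbitrary i ≥ 1, i.e. 3 | h(i). Then
h(i+1) − 3·h(i) = (3·2^(i+1) - 3·3^(i+1)) − 3·(3·2^i - 3·3^i) = (3)·2^i·(2 − 3) = (-3)·2^i. Since 3 | h(i) by the inductive hypothesis, 3 | 3·h(i); and 3 | -3 since -3 = 3·-1. Therefore 3 | h(i+1).
By induction, the statement is established for all t ≥ 1.
Therefore the largest such d is 3.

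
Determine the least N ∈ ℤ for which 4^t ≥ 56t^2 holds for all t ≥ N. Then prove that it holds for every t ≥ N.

At t = 5: 1024 < 1400, so the inequality fails and N ≥ 6. We prove 4^t ≥ 56t^2 for all t ≥ 6.
Base case (t = 6): 4^t = 4096 and 56t^2 = 2016, so 4096 ≥ 2016.
Suppose the result is true for t = r, so 4^r ≥ 56r^2.
Then 4^(r + 1) = 4·(4^r) ≥ 4·(56r^2).
Also, for r ≥ 6 we have 4·(56r^2) ≥ 56(r+1)^2, since 4 ≥ (1 + 1/r)^2 for all r ≥ 6.
Combining, 4^(r + 1) ≥ 56(r+1)^2.
Hence, by induction on t, the claim holds for every t ≥ 6.
Hence the smallest such N is 6.

N = 6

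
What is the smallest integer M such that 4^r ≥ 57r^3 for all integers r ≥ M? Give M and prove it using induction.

M = 8

At r = 7: 16384 < 19551, so the inequality fails and M ≥ 8. We prove 4^r ≥ 57r^3 for all r ≥ 8.
Base step (r = 8): 4^r = 65536 and 57r^3 = 29184, so 65536 ≥ 29184.
Inductive step: assume the claim holds for r = i, so 4^i ≥ 57i^3.
Then 4^(i + 1) = 4·(4^i) ≥ 4·(57i^3).
Also, for i ≥ 8 we have 4·(57i^3) ≥ 57(i+1)^3, since 4 ≥ (1 + 1/i)^3 for all i ≥ 8.
Combining, 4^(i + 1) ≥ 57(i+1)^3.
By induction, the statement is established for all r ≥ 8.
Hence the smallest such M is 8.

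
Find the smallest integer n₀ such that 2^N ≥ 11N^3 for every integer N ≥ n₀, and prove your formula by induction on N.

At N = 15: 32768 < 37125, so the inequality fails and n₀ ≥ 16. We prove 2^N ≥ 11N^3 for all N ≥ 16.
When N = 16: 2^N = 65536 and 11N^3 = 45056, so 65536 ≥ 45056.
Inductive step: suppose the statement holds for some m ≥ 16, so 2^m ≥ 11m^3.
Then 2^(m + 1) = 2·(2^m) ≥ 2·(11m^3).
Also, for m ≥ 16 we have 2·(11m^3) ≥ 11(m+1)^3, since 2 ≥ (1 + 1/m)^3 for all m ≥ 16.
Combining, 2^(m + 1) ≥ 11(m+1)^3.
By the principle of mathematical induction, the result holds for all N ≥ 16.
Hence the smallest such n₀ is 16.

n₀ = 16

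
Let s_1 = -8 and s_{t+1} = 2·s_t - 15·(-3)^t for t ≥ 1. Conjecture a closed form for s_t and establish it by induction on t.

s_t = -(-3)^(t + 1) + 2^(t - 1)

Computing the first terms: s_1 = -8, s_2 = 29, s_3 = -77. This suggests s_t = -(-3)^(t + 1) + 2^(t - 1).
For the base case t = 1: the formula gives -8 = -8 = s_1.
Inductive step: suppose the statement holds for some i ≥ 1, so s_i = -(-3)^(i + 1) + 2^(i - 1).
Then s_{i+1} = 2·s_i - 15·(-3)^i = 2·(-(-3)^(i + 1) + 2^(i - 1)) - 15·(-3)^i = -(-3)^(i + 2) + 2^i = -(-3)^((i+1) + 1) + 2^((i+1) - 1),
which is the claimed formula at t = i+1.
By induction, the statement is established for all t ≥ 1.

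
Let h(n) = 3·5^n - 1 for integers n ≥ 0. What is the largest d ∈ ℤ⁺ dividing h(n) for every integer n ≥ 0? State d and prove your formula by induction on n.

d = 2

Computing the first values: h(0) = 2 and h(1) = 14; gcd(2, 14) = 2, so d ≤ 2.
We prove 2 | 3·5^n - 1 for all n ≥ 0 by induction on n.
For the base case n = 0: h(0) = 2 = 2·(1), so 2 | h(0).
Inductive step: suppose the statement holds for some i ≥ 0, i.e. 2 | h(i). Then
h(i+1) = 3·5^(i+1) - 1 = 5·(3·5^i - 1) + 4 = 5·h(i) + 4. The first term is divisible by 2 by the inductive hypothesis, and 4 is divisible by 2. Hence 2 | h(i+1).
By the principle of mathematical induction, the result holds for all n ≥ 0.
Therefore the largest such d is 2.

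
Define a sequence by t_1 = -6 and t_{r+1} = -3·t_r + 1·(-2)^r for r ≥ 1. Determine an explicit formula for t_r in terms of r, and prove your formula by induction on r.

Computing the first terms: t_1 = -6, t_2 = 16, t_3 = -44. This suggests t_r = (-2)^r - 4(-3)^(r - 1).
Base step (r = 1): the formula gives -6 = -6 = t_1.
Inductive step: suppose the statement holds for some k ≥ 1, so t_k = (-2)^k - 4(-3)^(k - 1).
Then t_{k+1} = -3·t_k + 1·(-2)^k = -3·((-2)^k - 4(-3)^(k - 1)) + 1·(-2)^k = (-2)^(k + 1) - 4(-3)^k = (-2)^(k+1) - 4(-3)^((k+1) - 1),
which is the claimed formula at r = k+1.
Hence, by induction on r, the claim holds for every r ≥ 1.

t_r = (-2)^r - 4(-3)^(r - 1)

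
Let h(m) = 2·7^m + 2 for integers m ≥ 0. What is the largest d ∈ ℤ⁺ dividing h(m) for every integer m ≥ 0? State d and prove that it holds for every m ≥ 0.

Computing the first values: h(0) = 4 and h(1) = 16; gcd(4, 16) = 4, so d ≤ 4.
We prove 4 | 2·7^m + 2 for all m ≥ 0 by induction on m.
When m = 0: h(0) = 4 = 4·(1), so 4 | h(0).
Inductive step: suppose the statement holds for some r ≥ 0, i.e. 4 | h(r). Then
h(r+1) = 2·7^(r+1) + 2 = 7·(2·7^r + 2) - 12 = 7·h(r) - 12. The first term is divisible by 4 by the inductive hypothesis, and -12 is divisible by 4. Hence 4 | h(r+1).
This completes the induction.
Therefore the largest such d is 4.

d = 4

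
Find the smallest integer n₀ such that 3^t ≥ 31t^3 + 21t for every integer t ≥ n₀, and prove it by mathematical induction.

At t = 9: 19683 < 22788, so the inequality fails and n₀ ≥ 10. We prove 3^t ≥ 31t^3 + 21t for all t ≥ 10.
Base case (t = 10): 3^t = 59049 and 31t^3 + 21t = 31210, so 59049 ≥ 31210.
For the inductive step, assume it holds for an arbitrary i ≥ 10, so 3^i ≥ 31i^3 + 21i.
Then 3^(i + 1) = 3·(3^i) ≥ 3·(31i^3 + 21i).
Also, for i ≥ 10 we have 3·(31i^3 + 21i) ≥ 31(i+1)^3 + 21(i+1), since 3·(31i^3 + 21i) − (31(i+1)^3 + 21(i+1)) = 62i^3 - 93i^2 - 51i - 52, which is nonnegative for all i ≥ 10.
Combining, 3^(i + 1) ≥ 31(i+1)^3 + 21(i+1).
This completes the induction.
Hence the smallest such n₀ is 10.

n₀ = 10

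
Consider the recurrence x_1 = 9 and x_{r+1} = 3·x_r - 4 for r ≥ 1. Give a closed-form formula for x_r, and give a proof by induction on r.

x_r = 7·3^(r - 1) + 2

Computing the first terms: x_1 = 9, x_2 = 23, x_3 = 65. This suggests x_r = 7·3^(r - 1) + 2.
Base case (r = 1): the formula gives 9 = 9 = x_1.
Inductive step: assume the claim holds for r = j, so x_j = 7·3^(j - 1) + 2.
Then x_{j+1} = 3·x_j - 4 = 3·(7·3^(j - 1) + 2) - 4 = 7·3^j + 2 = 7·3^((j+1) - 1) + 2,
which is the claimed formula at r = j+1.
This completes the induction.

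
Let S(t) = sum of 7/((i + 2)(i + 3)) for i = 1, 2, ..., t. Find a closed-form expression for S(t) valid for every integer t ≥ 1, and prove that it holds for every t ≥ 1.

We claim S(t) = 7t/(3(t + 3)) for all t ≥ 1.
Base step (t = 1): S(1) = 7/12, and the closed form gives 7/12. They agree.
Inductive step: assume the claim holds for t = i, so S(i) = 7i/(3(i + 3)).
Then S(i+1) = S(i) + (7/((i + 3)(i + 4))) = (7i/(3(i + 3))) + (7/((i + 3)(i + 4))).
Simplifying, S(i+1) = 7(i + 1)/(3(i + 4)) = 7(i+1)/(3((i+1) + 3)),
which is the closed form with t = i+1.
By the principle of mathematical induction, the result holds for all t ≥ 1.

S(t) = 7t/(3(t + 3))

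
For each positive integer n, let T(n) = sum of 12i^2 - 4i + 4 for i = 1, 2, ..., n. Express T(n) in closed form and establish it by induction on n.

We claim T(n) = 4n(n^2 + n + 1) for all n ≥ 1.
For the base case n = 1: T(1) = 12, and the closed form gives 12. They agree.
Inductive step: suppose the statement holds for some i ≥ 1, so T(i) = 4i(i^2 + i + 1).
Then T(i+1) = T(i) + (-4i + 12(i + 1)^2) = (4i(i^2 + i + 1)) + (-4i + 12(i + 1)^2).
Simplifying, T(i+1) = 4(i + 1)(i^2 + 3i + 3) = 4(i+1)((i+1)^2 + (i+1) + 1),
which is the closed form with n = i+1.
Hence, by induction on n, the claim holds for every n ≥ 1.

T(n) = 4n(n^2 + n + 1)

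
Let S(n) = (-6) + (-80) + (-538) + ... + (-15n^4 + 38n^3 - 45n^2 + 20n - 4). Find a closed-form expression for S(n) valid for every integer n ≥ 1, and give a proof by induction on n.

We claim S(n) = -n(3n^4 - 2n^3 + n^2 + 3n + 1) for all n ≥ 1.
Base step (n = 1): S(1) = -6, and the closed form gives -6. They agree.
Inductive step: suppose the statement holds for some j ≥ 1, so S(j) = j(-3j^4 + 2j^3 - j^2 - 3j - 1).
Then S(j+1) = S(j) + (-15j^4 - 22j^3 - 21j^2 - 16j - 6) = (j(-3j^4 + 2j^3 - j^2 - 3j - 1)) + (-15j^4 - 22j^3 - 21j^2 - 16j - 6).
Simplifying, S(j+1) = -(j + 1)(3j^4 + 10j^3 + 13j^2 + 11j + 6) = -(j+1)(3(j+1)^4 - 2(j+1)^3 + (j+1)^2 + 3(j+1) + 1),
which is the closed form with n = j+1.
Hence, by induction on n, the claim holds for every n ≥ 1.

S(n) = -n(3n^4 - 2n^3 + n^2 + 3n + 1)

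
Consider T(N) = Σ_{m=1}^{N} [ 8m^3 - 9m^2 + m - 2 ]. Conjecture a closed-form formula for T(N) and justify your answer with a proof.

T(N) = N(2N^3 + N^2 - 2N - 3)

We claim T(N) = N(2N^3 + N^2 - 2N - 3) for all N ≥ 1.
When N = 1: T(1) = -2, and the closed form gives -2. They agree.
Suppose the result is true for N = m, so T(m) = m(2m^3 + m^2 - 2m - 3).
Then T(m+1) = T(m) + (8m^3 + 15m^2 + 7m - 2) = (m(2m^3 + m^2 - 2m - 3)) + (8m^3 + 15m^2 + 7m - 2).
Simplifying, T(m+1) = (m + 1)(2m^3 + 7m^2 + 6m - 2) = (m+1)(2(m+1)^3 + (m+1)^2 - 2(m+1) - 3),
which is the closed form with N = m+1.
By the principle of mathematical induction, the result holds for all N ≥ 1.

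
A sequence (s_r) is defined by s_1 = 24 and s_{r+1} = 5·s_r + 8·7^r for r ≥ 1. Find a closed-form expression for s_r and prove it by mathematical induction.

s_r = -4·5^(r - 1) + 4·7^r

Computing the first terms: s_1 = 24, s_2 = 176, s_3 = 1272. This suggests s_r = -4·5^(r - 1) + 4·7^r.
When r = 1: the formula gives 24 = 24 = s_1.
Inductive step: suppose the statement holds for some p ≥ 1, so s_p = -4·5^(p - 1) + 4·7^p.
Then s_{p+1} = 5·s_p + 8·7^p = 5·(-4·5^(p - 1) + 4·7^p) + 8·7^p = -4·5^p + 4·7^(p + 1) = -4·5^((p+1) - 1) + 4·7^(p+1),
which is the claimed formula at r = p+1.
Hence, by induction on r, the claim holds for every r ≥ 1.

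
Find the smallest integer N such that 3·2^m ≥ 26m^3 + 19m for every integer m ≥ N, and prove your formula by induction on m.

N = 15

At m = 14: 49152 < 71610, so the inequality fails and N ≥ 15. We prove 3·2^m ≥ 26m^3 + 19m for all m ≥ 15.
For the base case m = 15: 3·2^m = 98304 and 26m^3 + 19m = 88035, so 98304 ≥ 88035.
Inductive step: assume the claim holds for m = i, so 3·2^i ≥ 26i^3 + 19i.
Then 3·2^(i + 1) = 2·(3·2^i) ≥ 2·(26i^3 + 19i).
Also, for i ≥ 15 we have 2·(26i^3 + 19i) ≥ 26(i+1)^3 + 19(i+1), since 2·(26i^3 + 19i) − (26(i+1)^3 + 19(i+1)) = 26i^3 - 78i^2 - 59i - 45, which is nonnegative for all i ≥ 15.
Combining, 3·2^(i + 1) ≥ 26(i+1)^3 + 19(i+1).
By the principle of mathematical induction, the result holds for all m ≥ 15.
Hence the smallest such N is 15.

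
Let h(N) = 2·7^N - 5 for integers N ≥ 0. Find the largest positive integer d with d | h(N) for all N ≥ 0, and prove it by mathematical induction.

Computing the first values: h(0) = -3 and h(1) = 9; gcd(-3, 9) = 3, so d ≤ 3.
We prove 3 | 2·7^N - 5 for all N ≥ 0 by induction on N.
Base step (N = 0): h(0) = -3 = 3·(-1), so 3 | h(0).
Inductive step: assume the claim holds for N = k, i.e. 3 | h(k). Then
h(k+1) = 2·7^(k+1) - 5 = 7·(2·7^k - 5) + 30 = 7·h(k) + 30. The first term is divisible by 3 by the inductive hypothesis, and 30 is divisible by 3. Hence 3 | h(k+1).
This completes the induction.
Therefore the largest such d is 3.

d = 3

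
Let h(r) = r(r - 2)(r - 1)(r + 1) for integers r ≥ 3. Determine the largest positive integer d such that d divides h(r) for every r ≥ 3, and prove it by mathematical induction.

d = 24

Computing the first values: h(3) = 24 and h(4) = 120; gcd(24, 120) = 24, so d ≤ 24.
We prove 24 | r(r - 2)(r - 1)(r + 1) for all r ≥ 3 by induction on r.
Base case (r = 3): h(3) = 24 = 24·(1), so 24 | h(3).
For the inductive step, assume it holds for an arbitrary j ≥ 3, i.e. 24 | h(j). Then
h(j+1) − h(j) = (j-1)·j·(j+1)·(j+2) − (j-2)·(j-1)·j·(j+1) = (j-1)·j·(j+1)·[(j+2) − (j-2)] = 4·(j-1)·j·(j+1). The product of 3 consecutive integers is divisible by (3)! = 6, so h(j+1) − h(j) is divisible by 4·6 = 24. By the inductive hypothesis 24 | h(j), hence 24 | h(j+1).
By induction, the statement is established for all r ≥ 3.
Therefore the largest such d is 24.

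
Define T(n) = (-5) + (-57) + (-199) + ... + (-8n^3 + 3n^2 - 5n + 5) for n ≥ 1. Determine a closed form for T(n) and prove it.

T(n) = -n(2n^3 + 3n^2 + 3n - 3)

We claim T(n) = -n(2n^3 + 3n^2 + 3n - 3) for all n ≥ 1.
For the base case n = 1: T(1) = -5, and the closed form gives -5. They agree.
For the inductive step, assume it holds for an arbitrary m ≥ 1, so T(m) = m(-2m^3 - 3m^2 - 3m + 3).
Then T(m+1) = T(m) + (-5m - 8(m + 1)^3 + 3(m + 1)^2) = (m(-2m^3 - 3m^2 - 3m + 3)) + (-5m - 8(m + 1)^3 + 3(m + 1)^2).
Simplifying, T(m+1) = -(m + 1)(2m^3 + 9m^2 + 15m + 5) = -(m+1)(2(m+1)^3 + 3(m+1)^2 + 3(m+1) - 3),
which is the closed form with n = m+1.
By induction, the statement is established for all n ≥ 1.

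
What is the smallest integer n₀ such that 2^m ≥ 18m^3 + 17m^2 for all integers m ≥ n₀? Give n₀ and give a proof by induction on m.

At m = 16: 65536 < 78080, so the inequality fails and n₀ ≥ 17. We prove 2^m ≥ 18m^3 + 17m^2 for all m ≥ 17.
Base step (m = 17): 2^m = 131072 and 18m^3 + 17m^2 = 93347, so 131072 ≥ 93347.
For the inductive step, assume it holds for an arbitrary i ≥ 17, so 2^i ≥ 18i^3 + 17i^2.
Then 2^(i + 1) = 2·(2^i) ≥ 2·(18i^3 + 17i^2).
Also, for i ≥ 17 we have 2·(18i^3 + 17i^2) ≥ 18(i+1)^3 + 17(i+1)^2, since 2·(18i^3 + 17i^2) − (18(i+1)^3 + 17(i+1)^2) = 18i^3 - 37i^2 - 88i - 35, which is nonnegative for all i ≥ 17.
Combining, 2^(i + 1) ≥ 18(i+1)^3 + 17(i+1)^2.
This completes the induction.
Hence the smallest such n₀ is 17.

n₀ = 17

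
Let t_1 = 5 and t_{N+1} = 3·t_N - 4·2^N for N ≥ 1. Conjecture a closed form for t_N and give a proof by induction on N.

t_N = 2^(N + 2) - 3^N

Computing the first terms: t_1 = 5, t_2 = 7, t_3 = 5. This suggests t_N = 2^(N + 2) - 3^N.
When N = 1: the formula gives 5 = 5 = t_1.
Inductive step: suppose the statement holds for some p ≥ 1, so t_p = 2^(p + 2) - 3^p.
Then t_{p+1} = 3·t_p - 4·2^p = 3·(2^(p + 2) - 3^p) - 4·2^p = 2^(p + 3) - 3^(p + 1) = 2^((p+1) + 2) - 3^(p+1),
which is the claimed formula at N = p+1.
By induction, the statement is established for all N ≥ 1.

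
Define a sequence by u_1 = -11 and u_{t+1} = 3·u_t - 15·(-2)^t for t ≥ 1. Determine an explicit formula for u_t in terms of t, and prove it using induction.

u_t = 3(-2)^t - 5·3^(t - 1)

Computing the first terms: u_1 = -11, u_2 = -3, u_3 = -69. This suggests u_t = 3(-2)^t - 5·3^(t - 1).
When t = 1: the formula gives -11 = -11 = u_1.
Inductive step: suppose the statement holds for some m ≥ 1, so u_m = 3(-2)^m - 5·3^(m - 1).
Then u_{m+1} = 3·u_m - 15·(-2)^m = 3·(3(-2)^m - 5·3^(m - 1)) - 15·(-2)^m = 3(-2)^(m + 1) - 5·3^m = 3(-2)^(m+1) - 5·3^((m+1) - 1),
which is the claimed formula at t = m+1.
By induction, the statement is established for all t ≥ 1.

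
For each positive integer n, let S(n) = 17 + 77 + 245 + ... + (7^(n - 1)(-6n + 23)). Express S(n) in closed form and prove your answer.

We claim S(n) = 7^n(-n + 4) - 4 for all n ≥ 1.
Base case (n = 1): S(1) = 17, and the closed form gives 17. They agree.
For the inductive step, assume it holds for an arbitrary k ≥ 1, so S(k) = 7^k(-k + 4) - 4.
Then S(k+1) = S(k) + (7^k(-6k + 17)) = (7^k(-k + 4) - 4) + (7^k(-6k + 17)).
Simplifying, S(k+1) = -7·7^k·k + 21·7^k - 4 = 7^(k+1)(-(k+1) + 4) - 4,
which is the closed form with n = k+1.
By induction, the statement is established for all n ≥ 1.

S(n) = 7^n(-n + 4) - 4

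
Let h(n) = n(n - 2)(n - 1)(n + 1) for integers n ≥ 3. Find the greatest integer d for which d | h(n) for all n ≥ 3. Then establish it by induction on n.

Computing the first values: h(3) = 24 and h(4) = 120; gcd(24, 120) = 24, so d ≤ 24.
We prove 24 | n(n - 2)(n - 1)(n + 1) for all n ≥ 3 by induction on n.
For the base case n = 3: h(3) = 24 = 24·(1), so 24 | h(3).
Inductive step: suppose the statement holds for some j ≥ 3, i.e. 24 | h(j). Then
h(j+1) − h(j) = (j-1)·j·(j+1)·(j+2) − (j-2)·(j-1)·j·(j+1) = (j-1)·j·(j+1)·[(j+2) − (j-2)] = 4·(j-1)·j·(j+1). The product of 3 consecutive integers is divisible by (3)! = 6, so h(j+1) − h(j) is divisible by 4·6 = 24. By the inductive hypothesis 24 | h(j), hence 24 | h(j+1).
By the principle of mathematical induction, the result holds for all n ≥ 3.
Therefore the largest such d is 24.

d = 24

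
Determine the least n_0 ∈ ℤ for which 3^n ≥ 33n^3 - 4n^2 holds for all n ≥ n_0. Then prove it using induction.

At n = 9: 19683 < 23733, so the inequality fails and n_0 ≥ 10. We prove 3^n ≥ 33n^3 - 4n^2 for all n ≥ 10.
For the base case n = 10: 3^n = 59049 and 33n^3 - 4n^2 = 32600, so 59049 ≥ 32600.
Suppose the result is true for n = j, so 3^j ≥ 33j^3 - 4j^2.
Then 3^(j + 1) = 3·(3^j) ≥ 3·(33j^3 - 4j^2).
Also, for j ≥ 10 we have 3·(33j^3 - 4j^2) ≥ 33(j+1)^3 - 4(j+1)^2, since 3·(33j^3 - 4j^2) − (33(j+1)^3 - 4(j+1)^2) = 66j^3 - 107j^2 - 91j - 29, which is nonnegative for all j ≥ 10.
Combining, 3^(j + 1) ≥ 33(j+1)^3 - 4(j+1)^2.
By the principle of mathematical induction, the result holds for all n ≥ 10.
Hence the smallest such n_0 is 10.

n_0 = 10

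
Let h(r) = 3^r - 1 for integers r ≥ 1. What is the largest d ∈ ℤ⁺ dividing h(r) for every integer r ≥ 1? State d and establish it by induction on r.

Computing the first values: h(1) = 2 and h(2) = 8; gcd(2, 8) = 2, so d ≤ 2.
We prove 2 | 3^r - 1 for all r ≥ 1 by induction on r.
Base case (r = 1): h(1) = 2 = 2·(1), so 2 | h(1).
Inductive step: suppose the statement holds for some m ≥ 1, i.e. 2 | h(m). Then
3^{m+1} − 1^{m+1} = 3·3^m − 1·1^m = 3·(3^m − 1^m) + (2)·1^m. The first term is divisible by 2 by the inductive hypothesis, and the second term (2)·1^m is divisible by 2 since 2 | 2. Hence 2 | h(m+1).
This completes the induction.
Therefore the largest such d is 2.

d = 2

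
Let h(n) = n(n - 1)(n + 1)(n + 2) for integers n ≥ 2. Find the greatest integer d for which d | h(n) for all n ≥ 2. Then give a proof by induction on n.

Computing the first values: h(2) = 24 and h(3) = 120; gcd(24, 120) = 24, so d ≤ 24.
We prove 24 | n(n - 1)(n + 1)(n + 2) for all n ≥ 2 by induction on n.
When n = 2: h(2) = 24 = 24·(1), so 24 | h(2).
Inductive step: assume the claim holds for n = p, i.e. 24 | h(p). Then
h(p+1) − h(p) = p·(p+1)·(p+2)·(p+3) − (p-1)·p·(p+1)·(p+2) = p·(p+1)·(p+2)·[(p+3) − (p-1)] = 4·p·(p+1)·(p+2). The product of 3 consecutive integers is divisible by (3)! = 6, so h(p+1) − h(p) is divisible by 4·6 = 24. By the inductive hypothesis 24 | h(p), hence 24 | h(p+1).
By the principle of mathematical induction, the result holds for all n ≥ 2.
Therefore the largest such d is 24.

d = 24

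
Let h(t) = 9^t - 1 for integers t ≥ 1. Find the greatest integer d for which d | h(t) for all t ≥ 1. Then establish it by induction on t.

d = 8

Computing the first values: h(1) = 8 and h(2) = 80; gcd(8, 80) = 8, so d ≤ 8.
We prove 8 | 9^t - 1 for all t ≥ 1 by induction on t.
When t = 1: h(1) = 8 = 8·(1), so 8 | h(1).
Suppose the result is true for t = k, i.e. 8 | h(k). Then
9^{k+1} − 1^{k+1} = 9·9^k − 1·1^k = 9·(9^k − 1^k) + (8)·1^k. The first term is divisible by 8 by the inductive hypothesis, and the second term (8)·1^k is divisible by 8 since 8 | 8. Hence 8 | h(k+1).
This completes the induction.
Therefore the largest such d is 8.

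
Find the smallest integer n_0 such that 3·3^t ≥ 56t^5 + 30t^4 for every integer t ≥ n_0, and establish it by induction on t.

At t = 15: 43046721 < 44043750, so the inequality fails and n_0 ≥ 16. We prove 3·3^t ≥ 56t^5 + 30t^4 for all t ≥ 16.
Base case (t = 16): 3·3^t = 129140163 and 56t^5 + 30t^4 = 60686336, so 129140163 ≥ 60686336.
Inductive step: suppose the statement holds for some k ≥ 16, so 3·3^k ≥ 56k^5 + 30k^4.
Then 3·3^(k + 1) = 3·(3·3^k) ≥ 3·(56k^5 + 30k^4).
Also, for k ≥ 16 we have 3·(56k^5 + 30k^4) ≥ 56(k+1)^5 + 30(k+1)^4, since 3·(56k^5 + 30k^4) − (56(k+1)^5 + 30(k+1)^4) = 112k^5 - 220k^4 - 680k^3 - 740k^2 - 400k - 86, which is nonnegative for all k ≥ 16.
Combining, 3·3^(k + 1) ≥ 56(k+1)^5 + 30(k+1)^4.
Hence, by induction on t, the claim holds for every t ≥ 16.
Hence the smallest such n_0 is 16.

n_0 = 16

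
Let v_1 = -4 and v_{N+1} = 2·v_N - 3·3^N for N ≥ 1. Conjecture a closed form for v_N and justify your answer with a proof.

v_N = 5·2^(N - 1) - 3^(N + 1)

Computing the first terms: v_1 = -4, v_2 = -17, v_3 = -61. This suggests v_N = 5·2^(N - 1) - 3^(N + 1).
For the base case N = 1: the formula gives -4 = -4 = v_1.
For the inductive step, assume it holds for an arbitrary p ≥ 1, so v_p = 5·2^(p - 1) - 3^(p + 1).
Then v_{p+1} = 2·v_p - 3·3^p = 2·(5·2^(p - 1) - 3^(p + 1)) - 3·3^p = 5·2^p - 3^(p + 2) = 5·2^((p+1) - 1) - 3^((p+1) + 1),
which is the claimed formula at N = p+1.
By the principle of mathematical induction, the result holds for all N ≥ 1.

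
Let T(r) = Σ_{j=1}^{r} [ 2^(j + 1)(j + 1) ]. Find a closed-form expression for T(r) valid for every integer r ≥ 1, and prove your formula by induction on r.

We claim T(r) = 2^(r + 2)r for all r ≥ 1.
Base case (r = 1): T(1) = 8, and the closed form gives 8. They agree.
For the inductive step, assume it holds for an arbitrary j ≥ 1, so T(j) = 2^(j + 2)j.
Then T(j+1) = T(j) + (2^(j + 2)(j + 2)) = (2^(j + 2)j) + (2^(j + 2)(j + 2)).
Simplifying, T(j+1) = 2^(j + 3)(j + 1) = 2^((j+1) + 2)(j+1),
which is the closed form with r = j+1.
This completes the induction.

T(r) = 2^(r + 2)r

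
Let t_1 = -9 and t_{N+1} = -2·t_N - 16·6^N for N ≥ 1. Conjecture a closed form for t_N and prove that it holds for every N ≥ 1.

Computing the first terms: t_1 = -9, t_2 = -78, t_3 = -420. This suggests t_N = 3(-2)^(N - 1) - 2·6^N.
Base step (N = 1): the formula gives -9 = -9 = t_1.
Inductive step: assume the claim holds for N = k, so t_k = 3(-2)^(k - 1) - 2·6^k.
Then t_{k+1} = -2·t_k - 16·6^k = -2·(3(-2)^(k - 1) - 2·6^k) - 16·6^k = 3(-2)^k - 2·6^(k + 1) = 3(-2)^((k+1) - 1) - 2·6^(k+1),
which is the claimed formula at N = k+1.
Hence, by induction on N, the claim holds for every N ≥ 1.

t_N = 3(-2)^(N - 1) - 2·6^N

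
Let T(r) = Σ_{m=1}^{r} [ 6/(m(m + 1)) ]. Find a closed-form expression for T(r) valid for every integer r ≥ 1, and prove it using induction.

We claim T(r) = 6r/(r + 1) for all r ≥ 1.
For the base case r = 1: T(1) = 3, and the closed form gives 3. They agree.
For the inductive step, assume it holds for an arbitrary m ≥ 1, so T(m) = 6m/(m + 1).
Then T(m+1) = T(m) + (6/((m + 1)(m + 2))) = (6m/(m + 1)) + (6/((m + 1)(m + 2))).
Simplifying, T(m+1) = 6(m + 1)/(m + 2) = 6(m+1)/((m+1) + 1),
which is the closed form with r = m+1.
By induction, the statement is established for all r ≥ 1.

T(r) = 6r/(r + 1)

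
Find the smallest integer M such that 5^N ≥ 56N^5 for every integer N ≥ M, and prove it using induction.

M = 10

At N = 9: 1953125 < 3306744, so the inequality fails and M ≥ 10. We prove 5^N ≥ 56N^5 for all N ≥ 10.
For the base case N = 10: 5^N = 9765625 and 56N^5 = 5600000, so 9765625 ≥ 5600000.
Inductive step: suppose the statement holds for some i ≥ 10, so 5^i ≥ 56i^5.
Then 5^(i + 1) = 5·(5^i) ≥ 5·(56i^5).
Also, for i ≥ 10 we have 5·(56i^5) ≥ 56(i+1)^5, since 5 ≥ (1 + 1/i)^5 for all i ≥ 10.
Combining, 5^(i + 1) ≥ 56(i+1)^5.
Hence, by induction on N, the claim holds for every N ≥ 10.
Hence the smallest such M is 10.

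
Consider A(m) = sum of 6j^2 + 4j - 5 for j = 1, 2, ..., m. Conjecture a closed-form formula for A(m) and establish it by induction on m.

A(m) = m(2m^2 + 5m - 2)

We claim A(m) = m(2m^2 + 5m - 2) for all m ≥ 1.
Base case (m = 1): A(1) = 5, and the closed form gives 5. They agree.
For the inductive step, assume it holds for an arbitrary j ≥ 1, so A(j) = j(2j^2 + 5j - 2).
Then A(j+1) = A(j) + (6j^2 + 16j + 5) = (j(2j^2 + 5j - 2)) + (6j^2 + 16j + 5).
Simplifying, A(j+1) = (j + 1)(2j^2 + 9j + 5) = (j+1)(2(j+1)^2 + 5(j+1) - 2),
which is the closed form with m = j+1.
Hence, by induction on m, the claim holds for every m ≥ 1.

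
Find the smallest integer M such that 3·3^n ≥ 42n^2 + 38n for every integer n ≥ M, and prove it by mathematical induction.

M = 6

At n = 5: 729 < 1240, so the inequality fails and M ≥ 6. We prove 3·3^n ≥ 42n^2 + 38n for all n ≥ 6.
When n = 6: 3·3^n = 2187 and 42n^2 + 38n = 1740, so 2187 ≥ 1740.
Inductive step: assume the claim holds for n = m, so 3·3^m ≥ 42m^2 + 38m.
Then 3·3^(m + 1) = 3·(3·3^m) ≥ 3·(42m^2 + 38m).
Also, for m ≥ 6 we have 3·(42m^2 + 38m) ≥ 42(m+1)^2 + 38(m+1), since 3·(42m^2 + 38m) − (42(m+1)^2 + 38(m+1)) = 84m^2 - 8m - 80, which is nonnegative for all m ≥ 6.
Combining, 3·3^(m + 1) ≥ 42(m+1)^2 + 38(m+1).
Hence, by induction on n, the claim holds for every n ≥ 6.
Hence the smallest such M is 6.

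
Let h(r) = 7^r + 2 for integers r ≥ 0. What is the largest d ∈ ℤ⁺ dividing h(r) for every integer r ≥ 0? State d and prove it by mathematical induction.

Computing the first values: h(0) = 3 and h(1) = 9; gcd(3, 9) = 3, so d ≤ 3.
We prove 3 | 7^r + 2 for all r ≥ 0 by induction on r.
Base step (r = 0): h(0) = 3 = 3·(1), so 3 | h(0).
For the inductive step, assume it holds for an arbitrary m ≥ 0, i.e. 3 | h(m). Then
h(m+1) = 7^(m+1) + 2 = 7·(7^m + 2) - 12 = 7·h(m) - 12. The first term is divisible by 3 by the inductive hypothesis, and -12 is divisible by 3. Hence 3 | h(m+1).
By the principle of mathematical induction, the result holds for all r ≥ 0.
Therefore the largest such d is 3.

d = 3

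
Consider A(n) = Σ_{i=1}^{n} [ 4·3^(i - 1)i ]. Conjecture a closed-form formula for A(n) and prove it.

A(n) = 3^n(2n - 1) + 1

We claim A(n) = 3^n(2n - 1) + 1 for all n ≥ 1.
For the base case n = 1: A(1) = 4, and the closed form gives 4. They agree.
For the inductive step, assume it holds for an arbitrary i ≥ 1, so A(i) = 3^i(2i - 1) + 1.
Then A(i+1) = A(i) + (4·3^i(i + 1)) = (3^i(2i - 1) + 1) + (4·3^i(i + 1)).
Simplifying, A(i+1) = 6·3^i·i + 3·3^i + 1 = 3^(i+1)(2(i+1) - 1) + 1,
which is the closed form with n = i+1.
By induction, the statement is established for all n ≥ 1.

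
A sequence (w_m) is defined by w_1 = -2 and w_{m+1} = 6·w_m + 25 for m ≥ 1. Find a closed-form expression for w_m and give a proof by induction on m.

Computing the first terms: w_1 = -2, w_2 = 13, w_3 = 103. This suggests w_m = 3·6^(m - 1) - 5.
Base step (m = 1): the formula gives -2 = -2 = w_1.
For the inductive step, assume it holds for an arbitrary p ≥ 1, so w_p = 3·6^(p - 1) - 5.
Then w_{p+1} = 6·w_p + 25 = 6·(3·6^(p - 1) - 5) + 25 = 3·6^p - 5 = 3·6^((p+1) - 1) - 5,
which is the claimed formula at m = p+1.
Hence, by induction on m, the claim holds for every m ≥ 1.

w_m = 3·6^(m - 1) - 5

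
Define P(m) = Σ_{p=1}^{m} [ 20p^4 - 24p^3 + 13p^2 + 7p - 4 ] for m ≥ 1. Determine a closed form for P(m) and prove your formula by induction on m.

P(m) = m(4m^4 + 4m^3 - m^2 + 4m + 1)

We claim P(m) = m(4m^4 + 4m^3 - m^2 + 4m + 1) for all m ≥ 1.
Base case (m = 1): P(1) = 12, and the closed form gives 12. They agree.
Suppose the result is true for m = p, so P(p) = p(4p^4 + 4p^3 - p^2 + 4p + 1).
Then P(p+1) = P(p) + (20p^4 + 56p^3 + 61p^2 + 41p + 12) = (p(4p^4 + 4p^3 - p^2 + 4p + 1)) + (20p^4 + 56p^3 + 61p^2 + 41p + 12).
Simplifying, P(p+1) = (p + 1)(4p^4 + 20p^3 + 35p^2 + 30p + 12) = (p+1)(4(p+1)^4 + 4(p+1)^3 - (p+1)^2 + 4(p+1) + 1),
which is the closed form with m = p+1.
By induction, the statement is established for all m ≥ 1.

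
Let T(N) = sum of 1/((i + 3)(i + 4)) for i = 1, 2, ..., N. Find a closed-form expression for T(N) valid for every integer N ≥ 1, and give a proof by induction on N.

T(N) = N/(4(N + 4))

We claim T(N) = N/(4(N + 4)) for all N ≥ 1.
Base step (N = 1): T(1) = 1/20, and the closed form gives 1/20. They agree.
Inductive step: suppose the statement holds for some i ≥ 1, so T(i) = i/(4(i + 4)).
Then T(i+1) = T(i) + (1/((i + 4)(i + 5))) = (i/(4(i + 4))) + (1/((i + 4)(i + 5))).
Simplifying, T(i+1) = (i + 1)/(4(i + 5)) = (i+1)/(4((i+1) + 4)),
which is the closed form with N = i+1.
Hence, by induction on N, the claim holds for every N ≥ 1.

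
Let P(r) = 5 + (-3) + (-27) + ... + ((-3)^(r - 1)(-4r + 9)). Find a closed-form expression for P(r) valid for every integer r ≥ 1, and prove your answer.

We claim P(r) = (-3)^r(r - 2) + 2 for all r ≥ 1.
Base case (r = 1): P(1) = 5, and the closed form gives 5. They agree.
Inductive step: assume the claim holds for r = i, so P(i) = (-3)^i(i - 2) + 2.
Then P(i+1) = P(i) + ((-3)^i(-4i + 5)) = ((-3)^i(i - 2) + 2) + ((-3)^i(-4i + 5)).
Simplifying, P(i+1) = (-3)^(i + 1)i - (-3)^(i + 1) + 2 = (-3)^(i+1)((i+1) - 2) + 2,
which is the closed form with r = i+1.
By the principle of mathematical induction, the result holds for all r ≥ 1.

P(r) = (-3)^r(r - 2) + 2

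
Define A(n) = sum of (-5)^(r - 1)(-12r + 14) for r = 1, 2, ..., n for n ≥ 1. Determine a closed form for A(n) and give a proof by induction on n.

A(n) = 2(-5)^n(n - 1) + 2

We claim A(n) = 2(-5)^n(n - 1) + 2 for all n ≥ 1.
Base step (n = 1): A(1) = 2, and the closed form gives 2. They agree.
Inductive step: assume the claim holds for n = r, so A(r) = 2(-5)^r(r - 1) + 2.
Then A(r+1) = A(r) + ((-5)^r(-12r + 2)) = (2(-5)^r(r - 1) + 2) + ((-5)^r(-12r + 2)).
Simplifying, A(r+1) = -10(-5)^r·r + 2 = 2(-5)^(r+1)((r+1) - 1) + 2,
which is the closed form with n = r+1.
This completes the induction.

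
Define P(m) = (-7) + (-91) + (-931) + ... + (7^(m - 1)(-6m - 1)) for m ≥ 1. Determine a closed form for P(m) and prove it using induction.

P(m) = -7^m·m

We claim P(m) = -7^m·m for all m ≥ 1.
When m = 1: P(1) = -7, and the closed form gives -7. They agree.
Inductive step: assume the claim holds for m = p, so P(p) = -7^p·p.
Then P(p+1) = P(p) + (7^p(-6p - 7)) = (-7^p·p) + (7^p(-6p - 7)).
Simplifying, P(p+1) = 7^(p + 1)(-p - 1) = -7^(p+1)·(p+1),
which is the closed form with m = p+1.
This completes the induction.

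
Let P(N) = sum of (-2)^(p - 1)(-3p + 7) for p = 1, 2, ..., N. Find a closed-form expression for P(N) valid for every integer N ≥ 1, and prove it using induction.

P(N) = (-2)^N(N - 2) + 2

We claim P(N) = (-2)^N(N - 2) + 2 for all N ≥ 1.
Base step (N = 1): P(1) = 4, and the closed form gives 4. They agree.
For the inductive step, assume it holds for an arbitrary p ≥ 1, so P(p) = (-2)^p(p - 2) + 2.
Then P(p+1) = P(p) + ((-2)^p(-3p + 4)) = ((-2)^p(p - 2) + 2) + ((-2)^p(-3p + 4)).
Simplifying, P(p+1) = -2(-2)^p·p + 2(-2)^p + 2 = (-2)^(p+1)((p+1) - 2) + 2,
which is the closed form with N = p+1.
Hence, by induction on N, the claim holds for every N ≥ 1.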